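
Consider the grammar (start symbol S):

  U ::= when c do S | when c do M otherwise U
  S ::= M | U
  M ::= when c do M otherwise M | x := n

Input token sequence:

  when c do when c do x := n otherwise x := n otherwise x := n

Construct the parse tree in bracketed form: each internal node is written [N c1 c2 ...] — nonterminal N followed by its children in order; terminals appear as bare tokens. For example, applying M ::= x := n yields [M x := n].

S
M
when c do M otherwise M
when c do when c do M otherwise M otherwise M
when c do when c do x := n otherwise M otherwise M
when c do when c do x := n otherwise x := n otherwise M
when c do when c do x := n otherwise x := n otherwise x := n

[S [M when c do [M when c do [M x := n] otherwise [M x := n]] otherwise [M x := n]]]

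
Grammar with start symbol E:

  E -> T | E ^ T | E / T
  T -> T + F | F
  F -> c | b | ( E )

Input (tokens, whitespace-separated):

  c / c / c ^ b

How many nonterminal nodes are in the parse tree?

[E [E [E [E [T [F c]]] / [T [F c]]] / [T [F c]]] ^ [T [F b]]]

12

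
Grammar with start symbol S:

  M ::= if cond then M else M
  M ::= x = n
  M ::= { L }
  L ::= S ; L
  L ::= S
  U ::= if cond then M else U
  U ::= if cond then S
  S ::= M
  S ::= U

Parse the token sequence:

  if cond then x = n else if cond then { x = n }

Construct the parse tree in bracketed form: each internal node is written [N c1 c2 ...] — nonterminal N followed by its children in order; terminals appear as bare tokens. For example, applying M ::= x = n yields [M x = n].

S
U
if cond then M else U
if cond then x = n else U
if cond then x = n else if cond then S
if cond then x = n else if cond then M
if cond then x = n else if cond then { L }
if cond then x = n else if cond then { S }
if cond then x = n else if cond then { M }
if cond then x = n else if cond then { x = n }

[S [U if cond then [M x = n] else [U if cond then [S [M { [L [S [M x = n]]] }]]]]]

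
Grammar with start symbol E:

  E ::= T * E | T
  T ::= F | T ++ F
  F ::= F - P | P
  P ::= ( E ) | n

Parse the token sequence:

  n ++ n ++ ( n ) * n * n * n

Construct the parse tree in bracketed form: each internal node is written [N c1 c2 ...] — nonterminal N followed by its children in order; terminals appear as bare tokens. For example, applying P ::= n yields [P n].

[E [T [T [T [F [P n]]] ++ [F [P n]]] ++ [F [P ( [E [T [F [P n]]]] )]]] * [E [T [F [P n]]] * [E [T [F [P n]]] * [E [T [F [P n]]]]]]]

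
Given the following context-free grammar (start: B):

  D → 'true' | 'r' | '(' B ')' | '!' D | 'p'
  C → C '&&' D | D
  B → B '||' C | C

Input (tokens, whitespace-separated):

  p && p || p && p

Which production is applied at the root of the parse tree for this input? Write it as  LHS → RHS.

B → B '||' C

[B [B [C [C [D p]] && [D p]]] || [C [C [D p]] && [D p]]]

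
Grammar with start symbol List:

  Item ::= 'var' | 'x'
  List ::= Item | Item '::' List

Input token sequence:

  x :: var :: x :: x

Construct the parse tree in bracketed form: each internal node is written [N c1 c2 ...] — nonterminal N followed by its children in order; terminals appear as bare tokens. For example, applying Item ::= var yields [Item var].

List
Item :: List
x :: List
x :: Item :: List
x :: var :: List
x :: var :: Item :: List
x :: var :: x :: List
x :: var :: x :: Item
x :: var :: x :: x

[List [Item x] :: [List [Item var] :: [List [Item x] :: [List [Item x]]]]]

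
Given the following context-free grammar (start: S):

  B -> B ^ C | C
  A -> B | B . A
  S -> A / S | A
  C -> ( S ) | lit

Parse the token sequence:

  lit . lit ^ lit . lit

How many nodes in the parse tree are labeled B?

4

[S [A [B [C lit]] . [A [B [B [C lit]] ^ [C lit]] . [A [B [C lit]]]]]]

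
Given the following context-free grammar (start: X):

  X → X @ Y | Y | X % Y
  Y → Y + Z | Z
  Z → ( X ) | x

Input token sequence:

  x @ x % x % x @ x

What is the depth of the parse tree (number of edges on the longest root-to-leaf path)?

7

[X [X [X [X [X [Y [Z x]]] @ [Y [Z x]]] % [Y [Z x]]] % [Y [Z x]]] @ [Y [Z x]]]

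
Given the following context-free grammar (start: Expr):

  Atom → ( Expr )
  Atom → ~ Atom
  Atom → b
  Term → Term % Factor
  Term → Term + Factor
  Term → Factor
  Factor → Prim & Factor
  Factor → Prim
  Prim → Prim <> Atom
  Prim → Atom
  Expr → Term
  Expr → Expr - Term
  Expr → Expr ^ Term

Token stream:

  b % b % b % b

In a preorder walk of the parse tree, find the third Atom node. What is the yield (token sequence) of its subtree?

b

[Expr [Term [Term [Term [Term [Factor [Prim [Atom b]]]] % [Factor [Prim [Atom b]]]] % [Factor [Prim [Atom b]]]] % [Factor [Prim [Atom b]]]]]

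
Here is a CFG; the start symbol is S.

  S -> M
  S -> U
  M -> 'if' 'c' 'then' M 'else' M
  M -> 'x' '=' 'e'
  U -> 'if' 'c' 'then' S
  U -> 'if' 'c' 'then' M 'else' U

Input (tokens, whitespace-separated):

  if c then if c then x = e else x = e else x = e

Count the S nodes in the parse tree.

[S [M if c then [M if c then [M x = e] else [M x = e]] else [M x = e]]]

1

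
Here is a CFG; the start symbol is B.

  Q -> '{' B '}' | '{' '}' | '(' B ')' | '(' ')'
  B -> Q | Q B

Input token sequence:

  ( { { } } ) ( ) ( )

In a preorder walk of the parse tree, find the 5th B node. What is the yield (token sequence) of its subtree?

[B [Q ( [B [Q { [B [Q { }]] }]] )] [B [Q ( )] [B [Q ( )]]]]

( )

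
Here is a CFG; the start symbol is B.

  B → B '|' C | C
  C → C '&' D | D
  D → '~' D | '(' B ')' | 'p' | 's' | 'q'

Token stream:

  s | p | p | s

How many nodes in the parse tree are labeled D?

[B [B [B [B [C [D s]]] | [C [D p]]] | [C [D p]]] | [C [D s]]]

4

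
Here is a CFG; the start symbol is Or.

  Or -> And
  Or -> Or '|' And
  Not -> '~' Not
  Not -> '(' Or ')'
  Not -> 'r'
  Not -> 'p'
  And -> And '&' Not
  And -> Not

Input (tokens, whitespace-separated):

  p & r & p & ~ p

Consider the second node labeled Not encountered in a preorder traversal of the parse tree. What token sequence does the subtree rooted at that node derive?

r

[Or [And [And [And [And [Not p]] & [Not r]] & [Not p]] & [Not ~ [Not p]]]]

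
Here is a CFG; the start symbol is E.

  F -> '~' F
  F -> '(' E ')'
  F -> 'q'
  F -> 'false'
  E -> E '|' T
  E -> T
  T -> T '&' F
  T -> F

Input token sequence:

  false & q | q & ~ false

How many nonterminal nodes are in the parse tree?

[E [E [T [T [F false]] & [F q]]] | [T [T [F q]] & [F ~ [F false]]]]

11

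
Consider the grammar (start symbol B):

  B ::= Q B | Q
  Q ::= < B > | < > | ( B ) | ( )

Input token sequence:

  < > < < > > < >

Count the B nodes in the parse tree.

[B [Q < >] [B [Q < [B [Q < >]] >] [B [Q < >]]]]

4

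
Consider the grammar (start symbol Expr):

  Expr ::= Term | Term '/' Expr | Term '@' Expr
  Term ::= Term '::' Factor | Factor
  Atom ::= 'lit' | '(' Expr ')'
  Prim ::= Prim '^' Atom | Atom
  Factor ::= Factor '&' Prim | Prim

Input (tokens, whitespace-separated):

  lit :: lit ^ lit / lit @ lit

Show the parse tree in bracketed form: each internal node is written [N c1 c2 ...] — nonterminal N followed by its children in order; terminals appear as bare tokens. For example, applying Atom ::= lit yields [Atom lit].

[Expr [Term [Term [Factor [Prim [Atom lit]]]] :: [Factor [Prim [Prim [Atom lit]] ^ [Atom lit]]]] / [Expr [Term [Factor [Prim [Atom lit]]]] @ [Expr [Term [Factor [Prim [Atom lit]]]]]]]

Expr
Term / Expr
Term :: Factor / Expr
Factor :: Factor / Expr
Prim :: Factor / Expr
Atom :: Factor / Expr
lit :: Factor / Expr
lit :: Prim / Expr
lit :: Prim ^ Atom / Expr
lit :: Atom ^ Atom / Expr
lit :: lit ^ Atom / Expr
lit :: lit ^ lit / Expr
lit :: lit ^ lit / Term @ Expr
lit :: lit ^ lit / Factor @ Expr
lit :: lit ^ lit / Prim @ Expr
lit :: lit ^ lit / Atom @ Expr
lit :: lit ^ lit / lit @ Expr
lit :: lit ^ lit / lit @ Term
lit :: lit ^ lit / lit @ Factor
lit :: lit ^ lit / lit @ Prim
lit :: lit ^ lit / lit @ Atom
lit :: lit ^ lit / lit @ lit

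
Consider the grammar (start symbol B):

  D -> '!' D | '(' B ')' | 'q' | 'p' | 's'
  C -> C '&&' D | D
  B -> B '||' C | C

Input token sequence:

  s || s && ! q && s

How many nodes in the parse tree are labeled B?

[B [B [C [D s]]] || [C [C [C [D s]] && [D ! [D q]]] && [D s]]]

2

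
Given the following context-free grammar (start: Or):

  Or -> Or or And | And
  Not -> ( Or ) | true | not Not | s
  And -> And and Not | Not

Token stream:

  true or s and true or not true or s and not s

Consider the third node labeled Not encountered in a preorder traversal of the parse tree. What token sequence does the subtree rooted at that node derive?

true

[Or [Or [Or [Or [And [Not true]]] or [And [And [Not s]] and [Not true]]] or [And [Not not [Not true]]]] or [And [And [Not s]] and [Not not [Not s]]]]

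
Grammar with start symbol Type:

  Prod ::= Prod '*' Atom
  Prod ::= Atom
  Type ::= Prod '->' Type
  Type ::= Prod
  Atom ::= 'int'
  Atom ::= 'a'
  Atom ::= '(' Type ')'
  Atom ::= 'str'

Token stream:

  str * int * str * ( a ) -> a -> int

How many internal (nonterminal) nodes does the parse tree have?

[Type [Prod [Prod [Prod [Prod [Atom str]] * [Atom int]] * [Atom str]] * [Atom ( [Type [Prod [Atom a]]] )]] -> [Type [Prod [Atom a]] -> [Type [Prod [Atom int]]]]]

18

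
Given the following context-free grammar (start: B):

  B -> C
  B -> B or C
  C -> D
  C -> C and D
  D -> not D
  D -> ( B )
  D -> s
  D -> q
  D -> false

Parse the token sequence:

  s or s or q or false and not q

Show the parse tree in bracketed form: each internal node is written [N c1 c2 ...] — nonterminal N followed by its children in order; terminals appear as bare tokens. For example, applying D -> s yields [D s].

B
B or C
B or C or C
B or C or C or C
C or C or C or C
D or C or C or C
s or C or C or C
s or D or C or C
s or s or C or C
s or s or D or C
s or s or q or C
s or s or q or C and D
s or s or q or D and D
s or s or q or false and D
s or s or q or false and not D
s or s or q or false and not q

[B [B [B [B [C [D s]]] or [C [D s]]] or [C [D q]]] or [C [C [D false]] and [D not [D q]]]]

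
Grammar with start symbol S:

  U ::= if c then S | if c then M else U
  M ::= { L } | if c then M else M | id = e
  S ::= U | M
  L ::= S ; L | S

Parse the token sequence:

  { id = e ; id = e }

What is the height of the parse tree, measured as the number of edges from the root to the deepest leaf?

6

[S [M { [L [S [M id = e]] ; [L [S [M id = e]]]] }]]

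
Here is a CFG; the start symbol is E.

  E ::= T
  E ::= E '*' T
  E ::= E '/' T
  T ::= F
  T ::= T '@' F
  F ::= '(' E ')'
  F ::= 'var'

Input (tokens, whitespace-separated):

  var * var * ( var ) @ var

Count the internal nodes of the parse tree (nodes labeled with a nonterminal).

[E [E [E [T [F var]]] * [T [F var]]] * [T [T [F ( [E [T [F var]]] )]] @ [F var]]]

14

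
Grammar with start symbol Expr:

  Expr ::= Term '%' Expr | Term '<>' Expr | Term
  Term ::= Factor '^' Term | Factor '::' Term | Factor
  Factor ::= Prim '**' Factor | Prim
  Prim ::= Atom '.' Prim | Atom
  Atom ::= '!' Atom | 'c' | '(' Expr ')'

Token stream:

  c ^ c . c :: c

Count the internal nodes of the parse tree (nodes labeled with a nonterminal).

15

[Expr [Term [Factor [Prim [Atom c]]] ^ [Term [Factor [Prim [Atom c] . [Prim [Atom c]]]] :: [Term [Factor [Prim [Atom c]]]]]]]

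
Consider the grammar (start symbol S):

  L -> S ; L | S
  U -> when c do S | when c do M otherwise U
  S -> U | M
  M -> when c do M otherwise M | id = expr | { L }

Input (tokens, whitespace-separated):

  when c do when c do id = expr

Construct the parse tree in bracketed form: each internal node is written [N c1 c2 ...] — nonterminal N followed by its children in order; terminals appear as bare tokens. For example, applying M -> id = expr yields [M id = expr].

S
U
when c do S
when c do U
when c do when c do S
when c do when c do M
when c do when c do id = expr

[S [U when c do [S [U when c do [S [M id = expr]]]]]]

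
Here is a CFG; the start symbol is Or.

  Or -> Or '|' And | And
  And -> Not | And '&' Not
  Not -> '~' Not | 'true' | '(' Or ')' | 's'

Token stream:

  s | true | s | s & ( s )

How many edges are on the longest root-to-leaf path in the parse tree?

[Or [Or [Or [Or [And [Not s]]] | [And [Not true]]] | [And [Not s]]] | [And [And [Not s]] & [Not ( [Or [And [Not s]]] )]]]

6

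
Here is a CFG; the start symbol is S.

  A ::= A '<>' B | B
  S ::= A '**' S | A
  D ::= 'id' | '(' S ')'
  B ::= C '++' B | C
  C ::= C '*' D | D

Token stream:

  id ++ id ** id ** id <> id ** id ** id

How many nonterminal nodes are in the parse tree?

[S [A [B [C [D id]] ++ [B [C [D id]]]]] ** [S [A [B [C [D id]]]] ** [S [A [A [B [C [D id]]]] <> [B [C [D id]]]] ** [S [A [B [C [D id]]]] ** [S [A [B [C [D id]]]]]]]]]

32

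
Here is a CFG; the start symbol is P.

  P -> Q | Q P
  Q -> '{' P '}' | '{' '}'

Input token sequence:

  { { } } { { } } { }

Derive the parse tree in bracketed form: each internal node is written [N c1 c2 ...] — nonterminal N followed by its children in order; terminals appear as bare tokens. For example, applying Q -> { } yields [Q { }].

P
Q P
{ P } P
{ Q } P
{ { } } P
{ { } } Q P
{ { } } { P } P
{ { } } { Q } P
{ { } } { { } } P
{ { } } { { } } Q
{ { } } { { } } { }

[P [Q { [P [Q { }]] }] [P [Q { [P [Q { }]] }] [P [Q { }]]]]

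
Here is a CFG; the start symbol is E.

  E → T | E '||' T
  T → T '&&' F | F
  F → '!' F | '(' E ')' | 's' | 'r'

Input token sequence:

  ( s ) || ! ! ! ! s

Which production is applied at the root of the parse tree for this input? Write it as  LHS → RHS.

E → E '||' T

[E [E [T [F ( [E [T [F s]]] )]]] || [T [F ! [F ! [F ! [F ! [F s]]]]]]]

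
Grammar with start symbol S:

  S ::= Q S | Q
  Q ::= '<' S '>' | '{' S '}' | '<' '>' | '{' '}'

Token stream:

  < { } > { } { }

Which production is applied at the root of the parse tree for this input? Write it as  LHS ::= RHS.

S ::= Q S

[S [Q < [S [Q { }]] >] [S [Q { }] [S [Q { }]]]]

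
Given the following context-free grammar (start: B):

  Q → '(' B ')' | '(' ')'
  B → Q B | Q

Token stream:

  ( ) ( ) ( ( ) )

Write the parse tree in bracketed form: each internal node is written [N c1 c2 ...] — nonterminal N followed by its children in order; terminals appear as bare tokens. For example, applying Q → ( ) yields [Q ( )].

B
Q B
( ) B
( ) Q B
( ) ( ) B
( ) ( ) Q
( ) ( ) ( B )
( ) ( ) ( Q )
( ) ( ) ( ( ) )

[B [Q ( )] [B [Q ( )] [B [Q ( [B [Q ( )]] )]]]]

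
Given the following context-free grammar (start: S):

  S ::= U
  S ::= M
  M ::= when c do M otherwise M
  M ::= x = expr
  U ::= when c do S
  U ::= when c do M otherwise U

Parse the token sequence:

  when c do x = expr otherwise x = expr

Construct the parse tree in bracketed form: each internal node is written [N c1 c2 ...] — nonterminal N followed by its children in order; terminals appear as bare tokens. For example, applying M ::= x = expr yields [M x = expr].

[S [M when c do [M x = expr] otherwise [M x = expr]]]

S
M
when c do M otherwise M
when c do x = expr otherwise M
when c do x = expr otherwise x = expr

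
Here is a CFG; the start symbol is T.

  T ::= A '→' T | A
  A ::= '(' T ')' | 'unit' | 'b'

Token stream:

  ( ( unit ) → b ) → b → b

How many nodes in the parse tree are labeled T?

[T [A ( [T [A ( [T [A unit]] )] → [T [A b]]] )] → [T [A b] → [T [A b]]]]

6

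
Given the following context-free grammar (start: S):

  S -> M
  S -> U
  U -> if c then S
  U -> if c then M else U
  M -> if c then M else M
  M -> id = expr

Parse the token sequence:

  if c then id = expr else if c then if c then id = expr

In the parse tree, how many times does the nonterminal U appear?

[S [U if c then [M id = expr] else [U if c then [S [U if c then [S [M id = expr]]]]]]]

3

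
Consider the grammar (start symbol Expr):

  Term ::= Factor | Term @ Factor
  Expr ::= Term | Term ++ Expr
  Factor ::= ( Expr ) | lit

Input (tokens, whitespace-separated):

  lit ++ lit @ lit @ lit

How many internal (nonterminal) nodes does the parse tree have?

[Expr [Term [Factor lit]] ++ [Expr [Term [Term [Term [Factor lit]] @ [Factor lit]] @ [Factor lit]]]]

10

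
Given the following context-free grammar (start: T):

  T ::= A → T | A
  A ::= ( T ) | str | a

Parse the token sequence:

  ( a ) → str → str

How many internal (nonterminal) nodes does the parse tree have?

[T [A ( [T [A a]] )] → [T [A str] → [T [A str]]]]

8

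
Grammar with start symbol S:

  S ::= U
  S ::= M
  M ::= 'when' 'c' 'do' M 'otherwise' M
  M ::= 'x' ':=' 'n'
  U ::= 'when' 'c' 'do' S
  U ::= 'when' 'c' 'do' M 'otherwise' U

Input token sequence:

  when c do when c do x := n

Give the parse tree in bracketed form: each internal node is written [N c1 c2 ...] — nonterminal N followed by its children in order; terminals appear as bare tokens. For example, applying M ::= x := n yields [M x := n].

[S [U when c do [S [U when c do [S [M x := n]]]]]]

S
U
when c do S
when c do U
when c do when c do S
when c do when c do M
when c do when c do x := n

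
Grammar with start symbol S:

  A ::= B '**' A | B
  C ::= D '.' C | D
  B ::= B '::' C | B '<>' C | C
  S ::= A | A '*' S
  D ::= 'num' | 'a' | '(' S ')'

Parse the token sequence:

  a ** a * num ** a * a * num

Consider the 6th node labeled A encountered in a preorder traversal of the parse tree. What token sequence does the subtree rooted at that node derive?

num

[S [A [B [C [D a]]] ** [A [B [C [D a]]]]] * [S [A [B [C [D num]]] ** [A [B [C [D a]]]]] * [S [A [B [C [D a]]]] * [S [A [B [C [D num]]]]]]]]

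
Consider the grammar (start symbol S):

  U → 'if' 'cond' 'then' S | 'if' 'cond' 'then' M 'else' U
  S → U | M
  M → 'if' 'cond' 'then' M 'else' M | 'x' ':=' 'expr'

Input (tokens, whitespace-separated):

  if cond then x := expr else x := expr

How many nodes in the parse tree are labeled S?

1

[S [M if cond then [M x := expr] else [M x := expr]]]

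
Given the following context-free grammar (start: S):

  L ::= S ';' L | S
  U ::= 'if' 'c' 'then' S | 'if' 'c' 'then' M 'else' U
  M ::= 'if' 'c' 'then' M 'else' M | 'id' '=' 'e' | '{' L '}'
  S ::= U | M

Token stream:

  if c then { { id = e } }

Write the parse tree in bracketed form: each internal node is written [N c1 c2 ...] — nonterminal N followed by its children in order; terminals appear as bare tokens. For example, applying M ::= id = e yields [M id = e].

[S [U if c then [S [M { [L [S [M { [L [S [M id = e]]] }]]] }]]]]

S
U
if c then S
if c then M
if c then { L }
if c then { S }
if c then { M }
if c then { { L } }
if c then { { S } }
if c then { { M } }
if c then { { id = e } }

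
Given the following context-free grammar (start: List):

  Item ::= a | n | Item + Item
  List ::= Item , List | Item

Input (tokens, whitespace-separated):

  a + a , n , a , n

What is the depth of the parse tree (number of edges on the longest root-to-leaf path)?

[List [Item [Item a] + [Item a]] , [List [Item n] , [List [Item a] , [List [Item n]]]]]

5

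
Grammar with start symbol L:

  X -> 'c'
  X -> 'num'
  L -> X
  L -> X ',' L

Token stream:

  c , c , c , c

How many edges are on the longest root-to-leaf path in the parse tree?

5

[L [X c] , [L [X c] , [L [X c] , [L [X c]]]]]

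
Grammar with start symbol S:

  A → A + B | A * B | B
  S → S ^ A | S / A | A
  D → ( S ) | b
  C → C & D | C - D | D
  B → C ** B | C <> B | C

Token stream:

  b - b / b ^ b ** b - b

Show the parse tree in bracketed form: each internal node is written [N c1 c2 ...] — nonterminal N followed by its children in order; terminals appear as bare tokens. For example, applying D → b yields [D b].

[S [S [S [A [B [C [C [D b]] - [D b]]]]] / [A [B [C [D b]]]]] ^ [A [B [C [D b]] ** [B [C [C [D b]] - [D b]]]]]]

S
S ^ A
S / A ^ A
A / A ^ A
B / A ^ A
C / A ^ A
C - D / A ^ A
D - D / A ^ A
b - D / A ^ A
b - b / A ^ A
b - b / B ^ A
b - b / C ^ A
b - b / D ^ A
b - b / b ^ A
b - b / b ^ B
b - b / b ^ C ** B
b - b / b ^ D ** B
b - b / b ^ b ** B
b - b / b ^ b ** C
b - b / b ^ b ** C - D
b - b / b ^ b ** D - D
b - b / b ^ b ** b - D
b - b / b ^ b ** b - b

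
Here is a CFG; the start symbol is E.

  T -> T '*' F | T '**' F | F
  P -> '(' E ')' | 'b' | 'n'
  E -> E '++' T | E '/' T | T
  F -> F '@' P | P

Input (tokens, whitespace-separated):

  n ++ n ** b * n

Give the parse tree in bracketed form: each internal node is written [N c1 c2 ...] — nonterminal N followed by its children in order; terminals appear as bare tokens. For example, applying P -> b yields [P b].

E
E ++ T
T ++ T
F ++ T
P ++ T
n ++ T
n ++ T * F
n ++ T ** F * F
n ++ F ** F * F
n ++ P ** F * F
n ++ n ** F * F
n ++ n ** P * F
n ++ n ** b * F
n ++ n ** b * P
n ++ n ** b * n

[E [E [T [F [P n]]]] ++ [T [T [T [F [P n]]] ** [F [P b]]] * [F [P n]]]]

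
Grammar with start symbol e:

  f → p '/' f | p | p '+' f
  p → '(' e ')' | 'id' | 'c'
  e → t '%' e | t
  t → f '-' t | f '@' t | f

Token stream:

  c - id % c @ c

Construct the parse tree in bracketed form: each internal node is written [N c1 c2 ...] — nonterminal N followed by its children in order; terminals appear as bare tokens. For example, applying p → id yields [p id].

[e [t [f [p c]] - [t [f [p id]]]] % [e [t [f [p c]] @ [t [f [p c]]]]]]

e
t % e
f - t % e
p - t % e
c - t % e
c - f % e
c - p % e
c - id % e
c - id % t
c - id % f @ t
c - id % p @ t
c - id % c @ t
c - id % c @ f
c - id % c @ p
c - id % c @ c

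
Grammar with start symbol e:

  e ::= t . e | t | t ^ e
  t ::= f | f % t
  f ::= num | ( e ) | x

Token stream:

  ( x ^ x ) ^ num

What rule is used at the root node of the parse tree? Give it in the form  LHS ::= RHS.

[e [t [f ( [e [t [f x]] ^ [e [t [f x]]]] )]] ^ [e [t [f num]]]]

e ::= t ^ e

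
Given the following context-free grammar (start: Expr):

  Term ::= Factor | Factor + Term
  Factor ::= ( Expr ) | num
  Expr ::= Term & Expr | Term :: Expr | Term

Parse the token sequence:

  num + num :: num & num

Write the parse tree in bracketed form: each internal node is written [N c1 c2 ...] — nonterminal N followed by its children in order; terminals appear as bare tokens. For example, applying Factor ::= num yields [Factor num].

Expr
Term :: Expr
Factor + Term :: Expr
num + Term :: Expr
num + Factor :: Expr
num + num :: Expr
num + num :: Term & Expr
num + num :: Factor & Expr
num + num :: num & Expr
num + num :: num & Term
num + num :: num & Factor
num + num :: num & num

[Expr [Term [Factor num] + [Term [Factor num]]] :: [Expr [Term [Factor num]] & [Expr [Term [Factor num]]]]]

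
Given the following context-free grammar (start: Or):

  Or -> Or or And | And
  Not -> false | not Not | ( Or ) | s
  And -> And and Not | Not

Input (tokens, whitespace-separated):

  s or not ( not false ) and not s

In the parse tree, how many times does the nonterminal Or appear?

3

[Or [Or [And [Not s]]] or [And [And [Not not [Not ( [Or [And [Not not [Not false]]]] )]]] and [Not not [Not s]]]]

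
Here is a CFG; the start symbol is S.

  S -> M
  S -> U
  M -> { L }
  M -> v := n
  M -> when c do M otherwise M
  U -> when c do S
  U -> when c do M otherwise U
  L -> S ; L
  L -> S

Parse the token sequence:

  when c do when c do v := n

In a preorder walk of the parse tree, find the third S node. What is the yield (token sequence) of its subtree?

v := n

[S [U when c do [S [U when c do [S [M v := n]]]]]]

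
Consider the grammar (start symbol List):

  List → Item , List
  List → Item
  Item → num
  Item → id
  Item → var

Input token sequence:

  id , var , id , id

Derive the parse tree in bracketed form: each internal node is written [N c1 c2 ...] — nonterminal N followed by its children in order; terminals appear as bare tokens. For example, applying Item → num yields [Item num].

List
Item , List
id , List
id , Item , List
id , var , List
id , var , Item , List
id , var , id , List
id , var , id , Item
id , var , id , id

[List [Item id] , [List [Item var] , [List [Item id] , [List [Item id]]]]]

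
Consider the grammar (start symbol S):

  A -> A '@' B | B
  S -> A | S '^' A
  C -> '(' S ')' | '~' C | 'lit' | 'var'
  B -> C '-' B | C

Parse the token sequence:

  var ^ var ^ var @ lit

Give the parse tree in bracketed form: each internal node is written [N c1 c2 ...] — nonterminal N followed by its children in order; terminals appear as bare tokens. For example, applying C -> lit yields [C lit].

[S [S [S [A [B [C var]]]] ^ [A [B [C var]]]] ^ [A [A [B [C var]]] @ [B [C lit]]]]

S
S ^ A
S ^ A ^ A
A ^ A ^ A
B ^ A ^ A
C ^ A ^ A
var ^ A ^ A
var ^ B ^ A
var ^ C ^ A
var ^ var ^ A
var ^ var ^ A @ B
var ^ var ^ B @ B
var ^ var ^ C @ B
var ^ var ^ var @ B
var ^ var ^ var @ C
var ^ var ^ var @ lit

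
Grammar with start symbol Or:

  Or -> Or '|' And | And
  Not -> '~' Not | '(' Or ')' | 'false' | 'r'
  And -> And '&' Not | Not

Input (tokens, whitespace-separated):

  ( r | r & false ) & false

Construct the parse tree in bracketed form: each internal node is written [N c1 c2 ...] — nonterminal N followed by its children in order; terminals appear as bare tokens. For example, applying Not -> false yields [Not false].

Or
And
And & Not
Not & Not
( Or ) & Not
( Or | And ) & Not
( And | And ) & Not
( Not | And ) & Not
( r | And ) & Not
( r | And & Not ) & Not
( r | Not & Not ) & Not
( r | r & Not ) & Not
( r | r & false ) & Not
( r | r & false ) & false

[Or [And [And [Not ( [Or [Or [And [Not r]]] | [And [And [Not r]] & [Not false]]] )]] & [Not false]]]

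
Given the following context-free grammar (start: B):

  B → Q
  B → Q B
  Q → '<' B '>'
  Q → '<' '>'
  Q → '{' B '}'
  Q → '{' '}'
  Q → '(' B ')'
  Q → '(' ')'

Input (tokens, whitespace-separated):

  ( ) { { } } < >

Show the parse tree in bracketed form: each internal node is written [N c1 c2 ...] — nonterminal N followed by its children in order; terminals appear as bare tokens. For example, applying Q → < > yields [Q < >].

B
Q B
( ) B
( ) Q B
( ) { B } B
( ) { Q } B
( ) { { } } B
( ) { { } } Q
( ) { { } } < >

[B [Q ( )] [B [Q { [B [Q { }]] }] [B [Q < >]]]]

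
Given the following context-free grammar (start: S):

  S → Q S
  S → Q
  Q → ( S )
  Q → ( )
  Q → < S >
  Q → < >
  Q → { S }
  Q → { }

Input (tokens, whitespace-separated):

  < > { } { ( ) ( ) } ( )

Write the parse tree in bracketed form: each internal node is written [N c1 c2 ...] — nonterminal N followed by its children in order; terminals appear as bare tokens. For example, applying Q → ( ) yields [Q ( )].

S
Q S
< > S
< > Q S
< > { } S
< > { } Q S
< > { } { S } S
< > { } { Q S } S
< > { } { ( ) S } S
< > { } { ( ) Q } S
< > { } { ( ) ( ) } S
< > { } { ( ) ( ) } Q
< > { } { ( ) ( ) } ( )

[S [Q < >] [S [Q { }] [S [Q { [S [Q ( )] [S [Q ( )]]] }] [S [Q ( )]]]]]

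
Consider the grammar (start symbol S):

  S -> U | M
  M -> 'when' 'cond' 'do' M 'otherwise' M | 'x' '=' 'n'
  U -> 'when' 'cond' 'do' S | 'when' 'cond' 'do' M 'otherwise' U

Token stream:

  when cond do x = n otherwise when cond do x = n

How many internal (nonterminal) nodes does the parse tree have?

[S [U when cond do [M x = n] otherwise [U when cond do [S [M x = n]]]]]

6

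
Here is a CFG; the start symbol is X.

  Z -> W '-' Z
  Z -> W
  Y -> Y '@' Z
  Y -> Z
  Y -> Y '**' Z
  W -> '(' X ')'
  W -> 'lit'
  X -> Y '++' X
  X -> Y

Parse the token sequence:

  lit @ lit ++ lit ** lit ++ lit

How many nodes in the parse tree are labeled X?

3

[X [Y [Y [Z [W lit]]] @ [Z [W lit]]] ++ [X [Y [Y [Z [W lit]]] ** [Z [W lit]]] ++ [X [Y [Z [W lit]]]]]]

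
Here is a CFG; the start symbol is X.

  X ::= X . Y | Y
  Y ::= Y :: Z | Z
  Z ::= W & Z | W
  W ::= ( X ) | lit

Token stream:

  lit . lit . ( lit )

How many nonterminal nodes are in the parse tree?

16

[X [X [X [Y [Z [W lit]]]] . [Y [Z [W lit]]]] . [Y [Z [W ( [X [Y [Z [W lit]]]] )]]]]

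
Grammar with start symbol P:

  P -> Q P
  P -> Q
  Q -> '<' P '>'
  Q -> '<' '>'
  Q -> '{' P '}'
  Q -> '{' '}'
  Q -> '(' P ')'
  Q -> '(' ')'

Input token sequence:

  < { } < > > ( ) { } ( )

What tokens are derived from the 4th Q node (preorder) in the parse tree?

( )

[P [Q < [P [Q { }] [P [Q < >]]] >] [P [Q ( )] [P [Q { }] [P [Q ( )]]]]]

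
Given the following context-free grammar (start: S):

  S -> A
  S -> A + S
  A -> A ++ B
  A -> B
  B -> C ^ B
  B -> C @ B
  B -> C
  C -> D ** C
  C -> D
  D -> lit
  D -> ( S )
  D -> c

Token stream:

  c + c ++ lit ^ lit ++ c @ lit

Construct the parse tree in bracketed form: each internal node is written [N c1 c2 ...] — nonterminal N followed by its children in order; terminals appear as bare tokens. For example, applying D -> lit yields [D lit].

[S [A [B [C [D c]]]] + [S [A [A [A [B [C [D c]]]] ++ [B [C [D lit]] ^ [B [C [D lit]]]]] ++ [B [C [D c]] @ [B [C [D lit]]]]]]]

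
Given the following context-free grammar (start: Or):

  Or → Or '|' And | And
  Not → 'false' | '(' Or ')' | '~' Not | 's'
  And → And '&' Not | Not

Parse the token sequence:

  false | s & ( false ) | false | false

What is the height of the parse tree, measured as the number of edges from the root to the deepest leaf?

8

[Or [Or [Or [Or [And [Not false]]] | [And [And [Not s]] & [Not ( [Or [And [Not false]]] )]]] | [And [Not false]]] | [And [Not false]]]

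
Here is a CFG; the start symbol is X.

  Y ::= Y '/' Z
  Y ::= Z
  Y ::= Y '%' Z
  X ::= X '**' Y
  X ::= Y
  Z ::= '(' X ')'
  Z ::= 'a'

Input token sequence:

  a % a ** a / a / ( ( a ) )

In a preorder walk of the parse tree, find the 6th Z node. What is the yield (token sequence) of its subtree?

[X [X [Y [Y [Z a]] % [Z a]]] ** [Y [Y [Y [Z a]] / [Z a]] / [Z ( [X [Y [Z ( [X [Y [Z a]]] )]]] )]]]

( a )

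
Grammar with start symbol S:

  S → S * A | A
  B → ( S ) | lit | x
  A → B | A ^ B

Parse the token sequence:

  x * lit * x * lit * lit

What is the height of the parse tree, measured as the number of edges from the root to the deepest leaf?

[S [S [S [S [S [A [B x]]] * [A [B lit]]] * [A [B x]]] * [A [B lit]]] * [A [B lit]]]

7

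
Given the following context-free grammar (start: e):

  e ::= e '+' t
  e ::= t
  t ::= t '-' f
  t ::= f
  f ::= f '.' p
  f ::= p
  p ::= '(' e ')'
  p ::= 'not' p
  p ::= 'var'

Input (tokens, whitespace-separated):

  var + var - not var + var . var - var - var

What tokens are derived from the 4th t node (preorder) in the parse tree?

var . var - var - var

[e [e [e [t [f [p var]]]] + [t [t [f [p var]]] - [f [p not [p var]]]]] + [t [t [t [f [f [p var]] . [p var]]] - [f [p var]]] - [f [p var]]]]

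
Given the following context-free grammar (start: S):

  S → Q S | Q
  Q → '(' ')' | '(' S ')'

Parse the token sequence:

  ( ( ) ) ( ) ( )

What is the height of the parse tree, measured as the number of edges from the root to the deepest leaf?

[S [Q ( [S [Q ( )]] )] [S [Q ( )] [S [Q ( )]]]]

4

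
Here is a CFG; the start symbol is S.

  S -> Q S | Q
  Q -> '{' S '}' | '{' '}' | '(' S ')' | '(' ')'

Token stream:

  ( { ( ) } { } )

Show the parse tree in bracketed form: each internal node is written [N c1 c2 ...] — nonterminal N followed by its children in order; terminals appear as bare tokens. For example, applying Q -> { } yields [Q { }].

S
Q
( S )
( Q S )
( { S } S )
( { Q } S )
( { ( ) } S )
( { ( ) } Q )
( { ( ) } { } )

[S [Q ( [S [Q { [S [Q ( )]] }] [S [Q { }]]] )]]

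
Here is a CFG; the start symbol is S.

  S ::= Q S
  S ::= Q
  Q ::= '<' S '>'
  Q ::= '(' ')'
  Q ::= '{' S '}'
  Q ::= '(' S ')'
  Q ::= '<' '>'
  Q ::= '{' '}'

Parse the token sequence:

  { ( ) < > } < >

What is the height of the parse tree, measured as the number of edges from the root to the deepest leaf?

[S [Q { [S [Q ( )] [S [Q < >]]] }] [S [Q < >]]]

5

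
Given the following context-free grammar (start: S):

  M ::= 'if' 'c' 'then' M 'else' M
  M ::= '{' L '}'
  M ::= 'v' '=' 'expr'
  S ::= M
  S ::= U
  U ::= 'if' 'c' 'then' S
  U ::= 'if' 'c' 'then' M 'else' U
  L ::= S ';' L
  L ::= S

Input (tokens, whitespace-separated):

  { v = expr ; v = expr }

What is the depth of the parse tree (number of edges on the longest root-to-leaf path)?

[S [M { [L [S [M v = expr]] ; [L [S [M v = expr]]]] }]]

6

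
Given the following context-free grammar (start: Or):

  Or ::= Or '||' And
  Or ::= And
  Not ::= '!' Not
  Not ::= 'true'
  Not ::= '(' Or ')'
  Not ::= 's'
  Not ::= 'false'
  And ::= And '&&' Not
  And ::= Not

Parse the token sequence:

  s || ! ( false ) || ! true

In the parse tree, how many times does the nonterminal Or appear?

4

[Or [Or [Or [And [Not s]]] || [And [Not ! [Not ( [Or [And [Not false]]] )]]]] || [And [Not ! [Not true]]]]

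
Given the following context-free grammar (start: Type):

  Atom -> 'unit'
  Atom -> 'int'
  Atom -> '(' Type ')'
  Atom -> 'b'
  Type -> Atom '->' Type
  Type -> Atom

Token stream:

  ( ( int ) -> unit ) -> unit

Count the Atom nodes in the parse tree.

5

[Type [Atom ( [Type [Atom ( [Type [Atom int]] )] -> [Type [Atom unit]]] )] -> [Type [Atom unit]]]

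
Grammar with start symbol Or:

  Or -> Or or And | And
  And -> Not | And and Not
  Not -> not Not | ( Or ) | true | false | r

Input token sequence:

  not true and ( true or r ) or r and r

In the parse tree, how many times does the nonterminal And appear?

6

[Or [Or [And [And [Not not [Not true]]] and [Not ( [Or [Or [And [Not true]]] or [And [Not r]]] )]]] or [And [And [Not r]] and [Not r]]]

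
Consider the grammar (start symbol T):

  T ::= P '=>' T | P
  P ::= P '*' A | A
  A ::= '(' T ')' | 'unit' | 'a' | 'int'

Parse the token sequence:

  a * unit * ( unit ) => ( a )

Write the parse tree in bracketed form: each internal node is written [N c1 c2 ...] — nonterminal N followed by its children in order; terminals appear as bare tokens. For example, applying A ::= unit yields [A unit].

[T [P [P [P [A a]] * [A unit]] * [A ( [T [P [A unit]]] )]] => [T [P [A ( [T [P [A a]]] )]]]]

T
P => T
P * A => T
P * A * A => T
A * A * A => T
a * A * A => T
a * unit * A => T
a * unit * ( T ) => T
a * unit * ( P ) => T
a * unit * ( A ) => T
a * unit * ( unit ) => T
a * unit * ( unit ) => P
a * unit * ( unit ) => A
a * unit * ( unit ) => ( T )
a * unit * ( unit ) => ( P )
a * unit * ( unit ) => ( A )
a * unit * ( unit ) => ( a )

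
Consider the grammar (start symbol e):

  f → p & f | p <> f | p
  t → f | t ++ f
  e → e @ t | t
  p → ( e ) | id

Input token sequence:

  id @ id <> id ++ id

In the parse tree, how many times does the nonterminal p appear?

[e [e [t [f [p id]]]] @ [t [t [f [p id] <> [f [p id]]]] ++ [f [p id]]]]

4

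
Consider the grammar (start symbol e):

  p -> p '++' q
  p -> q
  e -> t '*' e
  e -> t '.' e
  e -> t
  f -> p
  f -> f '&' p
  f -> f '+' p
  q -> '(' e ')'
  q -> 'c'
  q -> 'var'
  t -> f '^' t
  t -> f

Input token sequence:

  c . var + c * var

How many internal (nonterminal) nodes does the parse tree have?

[e [t [f [p [q c]]]] . [e [t [f [f [p [q var]]] + [p [q c]]]] * [e [t [f [p [q var]]]]]]]

18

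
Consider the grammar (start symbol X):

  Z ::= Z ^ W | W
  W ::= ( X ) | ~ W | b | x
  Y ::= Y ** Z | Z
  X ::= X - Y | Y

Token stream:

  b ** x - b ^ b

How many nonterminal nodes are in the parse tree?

13

[X [X [Y [Y [Z [W b]]] ** [Z [W x]]]] - [Y [Z [Z [W b]] ^ [W b]]]]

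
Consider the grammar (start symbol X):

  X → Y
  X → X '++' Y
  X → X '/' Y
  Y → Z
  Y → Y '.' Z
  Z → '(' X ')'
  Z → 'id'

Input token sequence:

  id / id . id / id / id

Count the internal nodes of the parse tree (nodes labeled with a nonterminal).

[X [X [X [X [Y [Z id]]] / [Y [Y [Z id]] . [Z id]]] / [Y [Z id]]] / [Y [Z id]]]

14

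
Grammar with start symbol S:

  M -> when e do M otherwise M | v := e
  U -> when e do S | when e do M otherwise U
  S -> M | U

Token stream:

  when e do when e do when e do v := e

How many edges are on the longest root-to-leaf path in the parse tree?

[S [U when e do [S [U when e do [S [U when e do [S [M v := e]]]]]]]]

8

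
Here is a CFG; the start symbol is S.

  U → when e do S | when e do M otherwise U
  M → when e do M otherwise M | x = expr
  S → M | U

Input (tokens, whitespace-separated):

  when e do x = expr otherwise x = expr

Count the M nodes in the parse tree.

3

[S [M when e do [M x = expr] otherwise [M x = expr]]]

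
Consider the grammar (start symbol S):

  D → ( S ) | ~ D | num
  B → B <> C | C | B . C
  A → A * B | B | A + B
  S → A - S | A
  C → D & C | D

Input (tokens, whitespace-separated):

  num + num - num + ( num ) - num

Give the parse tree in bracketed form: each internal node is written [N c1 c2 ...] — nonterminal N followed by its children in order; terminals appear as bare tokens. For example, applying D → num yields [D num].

[S [A [A [B [C [D num]]]] + [B [C [D num]]]] - [S [A [A [B [C [D num]]]] + [B [C [D ( [S [A [B [C [D num]]]]] )]]]] - [S [A [B [C [D num]]]]]]]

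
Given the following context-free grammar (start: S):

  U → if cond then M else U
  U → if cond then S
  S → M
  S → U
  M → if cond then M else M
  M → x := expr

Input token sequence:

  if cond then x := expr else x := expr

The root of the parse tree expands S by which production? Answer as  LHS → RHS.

S → M

[S [M if cond then [M x := expr] else [M x := expr]]]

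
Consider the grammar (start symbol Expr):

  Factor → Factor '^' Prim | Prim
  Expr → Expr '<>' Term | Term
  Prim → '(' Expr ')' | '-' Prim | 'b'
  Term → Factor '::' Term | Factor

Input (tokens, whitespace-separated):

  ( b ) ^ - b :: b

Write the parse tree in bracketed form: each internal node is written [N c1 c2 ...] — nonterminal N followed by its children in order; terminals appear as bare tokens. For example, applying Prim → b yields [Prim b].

Expr
Term
Factor :: Term
Factor ^ Prim :: Term
Prim ^ Prim :: Term
( Expr ) ^ Prim :: Term
( Term ) ^ Prim :: Term
( Factor ) ^ Prim :: Term
( Prim ) ^ Prim :: Term
( b ) ^ Prim :: Term
( b ) ^ - Prim :: Term
( b ) ^ - b :: Term
( b ) ^ - b :: Factor
( b ) ^ - b :: Prim
( b ) ^ - b :: b

[Expr [Term [Factor [Factor [Prim ( [Expr [Term [Factor [Prim b]]]] )]] ^ [Prim - [Prim b]]] :: [Term [Factor [Prim b]]]]]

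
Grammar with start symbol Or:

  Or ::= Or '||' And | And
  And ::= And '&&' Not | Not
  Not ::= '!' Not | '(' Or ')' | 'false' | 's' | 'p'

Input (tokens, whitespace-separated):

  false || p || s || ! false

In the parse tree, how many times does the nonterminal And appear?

4

[Or [Or [Or [Or [And [Not false]]] || [And [Not p]]] || [And [Not s]]] || [And [Not ! [Not false]]]]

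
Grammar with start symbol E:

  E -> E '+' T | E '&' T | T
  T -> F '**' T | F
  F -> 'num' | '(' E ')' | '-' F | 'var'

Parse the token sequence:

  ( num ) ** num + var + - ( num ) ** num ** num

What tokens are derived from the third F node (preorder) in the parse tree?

[E [E [E [T [F ( [E [T [F num]]] )] ** [T [F num]]]] + [T [F var]]] + [T [F - [F ( [E [T [F num]]] )]] ** [T [F num] ** [T [F num]]]]]

num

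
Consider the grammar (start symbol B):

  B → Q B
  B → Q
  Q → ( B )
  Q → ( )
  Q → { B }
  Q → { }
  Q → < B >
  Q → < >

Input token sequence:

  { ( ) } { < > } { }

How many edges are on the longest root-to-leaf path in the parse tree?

5

[B [Q { [B [Q ( )]] }] [B [Q { [B [Q < >]] }] [B [Q { }]]]]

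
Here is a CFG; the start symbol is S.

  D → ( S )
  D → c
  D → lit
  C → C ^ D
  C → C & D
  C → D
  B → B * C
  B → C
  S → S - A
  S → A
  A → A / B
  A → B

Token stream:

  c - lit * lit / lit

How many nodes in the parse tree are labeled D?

4

[S [S [A [B [C [D c]]]]] - [A [A [B [B [C [D lit]]] * [C [D lit]]]] / [B [C [D lit]]]]]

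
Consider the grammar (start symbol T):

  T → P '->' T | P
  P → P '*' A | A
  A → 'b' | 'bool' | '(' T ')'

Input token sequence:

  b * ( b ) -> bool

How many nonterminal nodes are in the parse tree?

11

[T [P [P [A b]] * [A ( [T [P [A b]]] )]] -> [T [P [A bool]]]]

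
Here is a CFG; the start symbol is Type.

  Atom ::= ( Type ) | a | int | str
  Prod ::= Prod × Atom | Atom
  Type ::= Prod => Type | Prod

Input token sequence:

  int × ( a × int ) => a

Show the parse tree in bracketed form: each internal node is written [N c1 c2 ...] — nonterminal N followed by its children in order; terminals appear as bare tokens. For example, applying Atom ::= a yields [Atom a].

[Type [Prod [Prod [Atom int]] × [Atom ( [Type [Prod [Prod [Atom a]] × [Atom int]]] )]] => [Type [Prod [Atom a]]]]

Type
Prod => Type
Prod × Atom => Type
Atom × Atom => Type
int × Atom => Type
int × ( Type ) => Type
int × ( Prod ) => Type
int × ( Prod × Atom ) => Type
int × ( Atom × Atom ) => Type
int × ( a × Atom ) => Type
int × ( a × int ) => Type
int × ( a × int ) => Prod
int × ( a × int ) => Atom
int × ( a × int ) => a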